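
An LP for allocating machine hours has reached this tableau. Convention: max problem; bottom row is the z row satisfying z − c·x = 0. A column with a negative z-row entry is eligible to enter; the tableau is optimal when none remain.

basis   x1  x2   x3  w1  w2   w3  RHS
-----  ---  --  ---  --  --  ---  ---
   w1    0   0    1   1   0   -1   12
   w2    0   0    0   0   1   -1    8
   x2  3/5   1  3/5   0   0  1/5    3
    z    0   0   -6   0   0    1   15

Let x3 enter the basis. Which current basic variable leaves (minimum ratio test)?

x2

Column x3 entries and ratios — w1: 12/1 = 12; w2: 0 ≤ 0, skip; x2: 3/(3/5) = 5.
Smallest ratio is 5 in the row of x2, so x2 leaves.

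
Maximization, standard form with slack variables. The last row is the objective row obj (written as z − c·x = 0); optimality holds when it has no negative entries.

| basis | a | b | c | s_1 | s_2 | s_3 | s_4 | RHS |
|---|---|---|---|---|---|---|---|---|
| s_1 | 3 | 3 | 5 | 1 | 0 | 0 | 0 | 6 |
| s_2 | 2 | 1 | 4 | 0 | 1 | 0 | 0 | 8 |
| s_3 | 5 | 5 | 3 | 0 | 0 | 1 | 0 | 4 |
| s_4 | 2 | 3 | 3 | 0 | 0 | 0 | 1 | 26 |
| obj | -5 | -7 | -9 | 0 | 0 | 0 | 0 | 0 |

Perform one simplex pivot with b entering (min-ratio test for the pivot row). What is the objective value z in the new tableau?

Ratio test on column b — row 1: 6/3 = 2; row 2: 8/1 = 8; row 3: 4/5 = 4/5; row 4: 26/3 = 26/3. Minimum is 4/5 at row 3 (s_3 leaves); pivot element 5.
Pivot on row 3; the obj-row RHS becomes 0 − (-7)·(4/5) = 28/5.

28/5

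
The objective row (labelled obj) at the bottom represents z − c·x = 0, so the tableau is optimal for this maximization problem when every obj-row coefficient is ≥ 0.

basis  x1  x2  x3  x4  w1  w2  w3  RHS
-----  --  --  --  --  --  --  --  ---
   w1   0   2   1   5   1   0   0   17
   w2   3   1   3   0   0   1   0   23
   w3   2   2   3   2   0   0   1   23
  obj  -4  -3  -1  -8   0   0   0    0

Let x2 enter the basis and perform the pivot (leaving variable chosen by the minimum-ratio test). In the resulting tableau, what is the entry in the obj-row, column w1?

Ratio test on column x2 — row 1: 17/2 = 17/2; row 2: 23/1 = 23; row 3: 23/2 = 23/2. Minimum is 17/2 at row 1 (w1 leaves); pivot element 2.
Divide row 1 by 2; eliminate column x2 from the other rows.
obj-row update in column w1: 0 − (-3)·(1/2) = 3/2.

3/2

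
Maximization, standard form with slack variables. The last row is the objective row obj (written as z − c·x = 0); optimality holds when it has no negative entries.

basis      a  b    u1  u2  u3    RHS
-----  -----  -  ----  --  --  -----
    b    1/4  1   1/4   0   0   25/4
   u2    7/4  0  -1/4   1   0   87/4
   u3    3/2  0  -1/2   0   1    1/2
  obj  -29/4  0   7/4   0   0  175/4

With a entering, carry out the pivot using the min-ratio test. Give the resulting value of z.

277/6

Ratio test on column a — row 1: (25/4)/(1/4) = 25; row 2: (87/4)/(7/4) = 87/7; row 3: (1/2)/(3/2) = 1/3. Minimum is 1/3 at row 3 (u3 leaves); pivot element 3/2.
Pivot on row 3; the obj-row RHS becomes 175/4 − (-29/4)·(1/3) = 277/6.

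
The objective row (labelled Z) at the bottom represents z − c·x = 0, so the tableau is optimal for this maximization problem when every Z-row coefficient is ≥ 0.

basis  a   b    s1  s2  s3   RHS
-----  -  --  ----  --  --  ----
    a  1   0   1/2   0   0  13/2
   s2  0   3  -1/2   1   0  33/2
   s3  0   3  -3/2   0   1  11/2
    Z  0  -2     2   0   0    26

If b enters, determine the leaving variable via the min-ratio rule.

Column b entries and ratios — a: 0 ≤ 0, skip; s2: (33/2)/3 = 11/2; s3: (11/2)/3 = 11/6.
Smallest ratio is 11/6 in the row of s3, so s3 leaves.

s3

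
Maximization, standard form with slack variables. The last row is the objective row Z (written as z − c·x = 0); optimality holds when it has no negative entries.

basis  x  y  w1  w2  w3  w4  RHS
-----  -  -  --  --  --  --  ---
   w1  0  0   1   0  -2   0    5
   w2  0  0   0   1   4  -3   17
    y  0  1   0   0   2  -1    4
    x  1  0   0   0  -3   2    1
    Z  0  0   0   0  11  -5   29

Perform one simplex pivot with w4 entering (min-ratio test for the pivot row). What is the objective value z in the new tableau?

Ratio test on column w4 — row 1: entry 0 ≤ 0; row 2: entry -3 ≤ 0; row 3: entry -1 ≤ 0; row 4: 1/2 = 1/2. Minimum is 1/2 at row 4 (x leaves); pivot element 2.
Pivot on row 4; the Z-row RHS becomes 29 − (-5)·(1/2) = 63/2.

63/2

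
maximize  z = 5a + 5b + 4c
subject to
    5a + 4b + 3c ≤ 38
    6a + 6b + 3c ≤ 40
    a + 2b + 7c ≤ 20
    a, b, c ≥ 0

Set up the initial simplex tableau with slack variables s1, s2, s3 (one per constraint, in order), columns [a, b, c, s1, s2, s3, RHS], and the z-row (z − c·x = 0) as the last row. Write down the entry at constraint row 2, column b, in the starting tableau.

6

Constraint 2 has coefficient 6 on b.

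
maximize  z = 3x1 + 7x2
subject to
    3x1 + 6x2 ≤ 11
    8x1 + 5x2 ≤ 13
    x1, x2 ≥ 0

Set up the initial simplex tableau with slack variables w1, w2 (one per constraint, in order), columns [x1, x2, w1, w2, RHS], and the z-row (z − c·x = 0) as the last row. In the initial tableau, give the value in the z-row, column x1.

-3

The z-row carries the negated objective coefficients: the x1 entry is -3.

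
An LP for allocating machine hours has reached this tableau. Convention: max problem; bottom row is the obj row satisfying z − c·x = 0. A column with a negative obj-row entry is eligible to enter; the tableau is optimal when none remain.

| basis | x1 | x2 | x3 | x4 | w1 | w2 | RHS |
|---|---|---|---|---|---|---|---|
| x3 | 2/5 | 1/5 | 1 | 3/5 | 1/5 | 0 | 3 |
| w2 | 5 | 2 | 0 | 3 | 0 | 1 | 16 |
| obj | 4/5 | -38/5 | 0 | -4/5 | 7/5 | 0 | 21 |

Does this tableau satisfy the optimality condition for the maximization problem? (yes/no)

The obj-row has a negative entry -38/5 in column x2, so it is not optimal.

no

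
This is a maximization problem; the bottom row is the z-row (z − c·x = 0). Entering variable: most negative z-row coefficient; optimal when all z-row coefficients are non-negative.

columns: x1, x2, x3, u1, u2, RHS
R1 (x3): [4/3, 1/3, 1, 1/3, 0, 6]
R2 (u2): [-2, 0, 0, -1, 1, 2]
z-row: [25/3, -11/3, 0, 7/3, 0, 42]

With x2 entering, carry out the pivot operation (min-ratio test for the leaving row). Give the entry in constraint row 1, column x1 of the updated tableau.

4

Ratio test on column x2 — row 1: 6/(1/3) = 18; row 2: entry 0 ≤ 0. Minimum is 18 at row 1 (x3 leaves); pivot element 1/3.
Divide row 1 by 1/3; eliminate column x2 from the other rows.
In the new row 1, the x1 entry is the old entry divided by the pivot: (4/3)/(1/3) = 4.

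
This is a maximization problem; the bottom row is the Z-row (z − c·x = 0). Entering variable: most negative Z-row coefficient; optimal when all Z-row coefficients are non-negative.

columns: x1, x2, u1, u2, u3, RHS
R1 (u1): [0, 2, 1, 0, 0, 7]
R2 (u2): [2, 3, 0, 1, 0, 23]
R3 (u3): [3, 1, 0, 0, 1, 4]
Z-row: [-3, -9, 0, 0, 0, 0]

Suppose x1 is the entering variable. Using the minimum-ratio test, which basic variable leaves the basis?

u3

Column x1 entries and ratios — u1: 0 ≤ 0, skip; u2: 23/2 = 23/2; u3: 4/3 = 4/3.
Smallest ratio is 4/3 in the row of u3, so u3 leaves.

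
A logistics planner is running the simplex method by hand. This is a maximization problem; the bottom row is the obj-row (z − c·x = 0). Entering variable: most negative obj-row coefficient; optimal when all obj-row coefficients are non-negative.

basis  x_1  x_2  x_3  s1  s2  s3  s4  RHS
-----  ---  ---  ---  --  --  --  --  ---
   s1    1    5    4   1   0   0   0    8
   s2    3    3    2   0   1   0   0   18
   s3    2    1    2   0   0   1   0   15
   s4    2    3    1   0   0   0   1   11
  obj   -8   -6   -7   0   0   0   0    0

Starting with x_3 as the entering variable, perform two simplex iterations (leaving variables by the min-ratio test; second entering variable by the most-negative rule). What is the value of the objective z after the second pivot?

323/7

Ratio test on column x_3 — row 1: 8/4 = 2; row 2: 18/2 = 9; row 3: 15/2 = 15/2; row 4: 11/1 = 11. Minimum is 2 at row 1 (s1 leaves); pivot element 4.
Pivot on row 1; the obj-row RHS becomes 0 − (-7)·2 = 14.
Next entering variable (most negative obj-row entry -25/4): x_1.
Ratio test on column x_1 — row 1: 2/(1/4) = 8; row 2: 14/(5/2) = 28/5; row 3: 11/(3/2) = 22/3; row 4: 9/(7/4) = 36/7. Minimum is 36/7 at row 4 (s4 leaves); pivot element 7/4.
After the second pivot the obj-row RHS is 14 − (-25/4)·(36/7) = 323/7.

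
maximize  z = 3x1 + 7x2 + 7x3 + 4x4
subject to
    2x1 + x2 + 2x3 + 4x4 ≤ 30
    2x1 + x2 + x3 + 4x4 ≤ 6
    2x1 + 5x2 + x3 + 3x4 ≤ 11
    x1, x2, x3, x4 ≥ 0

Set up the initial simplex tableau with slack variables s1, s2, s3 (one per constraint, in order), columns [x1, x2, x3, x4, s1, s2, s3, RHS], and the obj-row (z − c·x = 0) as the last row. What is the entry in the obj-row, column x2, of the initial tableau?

The obj-row carries the negated objective coefficients: the x2 entry is -7.

-7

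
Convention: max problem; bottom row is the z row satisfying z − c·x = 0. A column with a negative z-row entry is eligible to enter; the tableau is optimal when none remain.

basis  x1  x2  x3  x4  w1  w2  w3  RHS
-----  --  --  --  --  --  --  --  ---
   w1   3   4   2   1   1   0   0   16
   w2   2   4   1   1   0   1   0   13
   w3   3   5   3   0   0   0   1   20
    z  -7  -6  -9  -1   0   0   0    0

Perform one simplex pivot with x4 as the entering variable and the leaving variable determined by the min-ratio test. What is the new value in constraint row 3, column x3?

Ratio test on column x4 — row 1: 16/1 = 16; row 2: 13/1 = 13; row 3: entry 0 ≤ 0. Minimum is 13 at row 2 (w2 leaves); pivot element 1.
Divide row 2 by 1; eliminate column x4 from the other rows.
Row 3 update in column x3: 3 − 0·1 = 3.

3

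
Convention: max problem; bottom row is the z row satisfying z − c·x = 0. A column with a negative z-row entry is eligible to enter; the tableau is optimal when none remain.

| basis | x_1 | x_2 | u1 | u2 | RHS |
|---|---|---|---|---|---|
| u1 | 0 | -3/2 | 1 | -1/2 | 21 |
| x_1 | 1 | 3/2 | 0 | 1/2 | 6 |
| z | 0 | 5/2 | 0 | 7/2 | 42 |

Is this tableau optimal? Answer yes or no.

yes

Every z-row coefficient is ≥ 0, so the tableau is optimal.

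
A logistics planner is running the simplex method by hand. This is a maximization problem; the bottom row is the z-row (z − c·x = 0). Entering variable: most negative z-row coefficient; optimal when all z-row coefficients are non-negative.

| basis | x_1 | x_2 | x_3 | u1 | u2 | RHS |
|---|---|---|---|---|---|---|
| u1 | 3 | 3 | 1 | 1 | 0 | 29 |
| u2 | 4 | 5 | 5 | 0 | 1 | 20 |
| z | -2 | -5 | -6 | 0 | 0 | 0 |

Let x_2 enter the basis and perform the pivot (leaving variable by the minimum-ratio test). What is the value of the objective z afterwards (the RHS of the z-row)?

20

Ratio test on column x_2 — row 1: 29/3 = 29/3; row 2: 20/5 = 4. Minimum is 4 at row 2 (u2 leaves); pivot element 5.
Pivot on row 2; the z-row RHS becomes 0 − (-5)·4 = 20.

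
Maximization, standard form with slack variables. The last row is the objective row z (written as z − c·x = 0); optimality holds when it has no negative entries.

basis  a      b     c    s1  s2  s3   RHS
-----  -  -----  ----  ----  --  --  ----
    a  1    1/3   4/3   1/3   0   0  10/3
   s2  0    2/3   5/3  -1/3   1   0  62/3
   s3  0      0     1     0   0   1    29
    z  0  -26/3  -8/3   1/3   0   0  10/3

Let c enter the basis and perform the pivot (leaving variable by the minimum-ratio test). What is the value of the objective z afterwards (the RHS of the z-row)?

10

Ratio test on column c — row 1: (10/3)/(4/3) = 5/2; row 2: (62/3)/(5/3) = 62/5; row 3: 29/1 = 29. Minimum is 5/2 at row 1 (a leaves); pivot element 4/3.
Pivot on row 1; the z-row RHS becomes 10/3 − (-8/3)·(5/2) = 10.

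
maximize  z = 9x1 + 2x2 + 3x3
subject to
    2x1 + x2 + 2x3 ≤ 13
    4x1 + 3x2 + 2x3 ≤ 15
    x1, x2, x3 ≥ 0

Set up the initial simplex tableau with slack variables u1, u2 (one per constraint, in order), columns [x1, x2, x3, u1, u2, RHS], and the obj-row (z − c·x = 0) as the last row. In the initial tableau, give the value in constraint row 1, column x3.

2

Constraint 1 has coefficient 2 on x3.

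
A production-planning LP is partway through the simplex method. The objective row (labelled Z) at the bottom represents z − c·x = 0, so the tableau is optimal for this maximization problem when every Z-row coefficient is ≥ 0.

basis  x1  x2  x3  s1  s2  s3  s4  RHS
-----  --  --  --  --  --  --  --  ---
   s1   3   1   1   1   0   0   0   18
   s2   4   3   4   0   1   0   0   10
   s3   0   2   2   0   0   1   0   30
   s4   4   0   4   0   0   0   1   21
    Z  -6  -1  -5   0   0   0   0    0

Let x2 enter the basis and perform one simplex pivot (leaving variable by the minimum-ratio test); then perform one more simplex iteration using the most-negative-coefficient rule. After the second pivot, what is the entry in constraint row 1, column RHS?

Ratio test on column x2 — row 1: 18/1 = 18; row 2: 10/3 = 10/3; row 3: 30/2 = 15; row 4: entry 0 ≤ 0. Minimum is 10/3 at row 2 (s2 leaves); pivot element 3.
Divide row 2 by 3; eliminate column x2 from the other rows.
Second iteration: most negative Z-row entry is -14/3 in column x1, so x1 enters.
Ratio test on column x1 — row 1: (44/3)/(5/3) = 44/5; row 2: (10/3)/(4/3) = 5/2; row 3: entry -8/3 ≤ 0; row 4: 21/4 = 21/4. Minimum is 5/2 at row 2 (x2 leaves); pivot element 4/3.
Divide row 2 by 4/3; eliminate column x1 from the other rows.
After both pivots, the entry at constraint row 1, column RHS is 21/2.

21/2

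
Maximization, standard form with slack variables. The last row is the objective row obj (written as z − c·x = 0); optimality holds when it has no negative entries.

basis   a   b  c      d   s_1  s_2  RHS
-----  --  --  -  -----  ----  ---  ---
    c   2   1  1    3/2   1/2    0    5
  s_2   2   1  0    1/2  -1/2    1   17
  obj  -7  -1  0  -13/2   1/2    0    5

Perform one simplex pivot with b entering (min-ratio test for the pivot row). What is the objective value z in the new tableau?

10

Ratio test on column b — row 1: 5/1 = 5; row 2: 17/1 = 17. Minimum is 5 at row 1 (c leaves); pivot element 1.
Pivot on row 1; the obj-row RHS becomes 5 − (-1)·5 = 10.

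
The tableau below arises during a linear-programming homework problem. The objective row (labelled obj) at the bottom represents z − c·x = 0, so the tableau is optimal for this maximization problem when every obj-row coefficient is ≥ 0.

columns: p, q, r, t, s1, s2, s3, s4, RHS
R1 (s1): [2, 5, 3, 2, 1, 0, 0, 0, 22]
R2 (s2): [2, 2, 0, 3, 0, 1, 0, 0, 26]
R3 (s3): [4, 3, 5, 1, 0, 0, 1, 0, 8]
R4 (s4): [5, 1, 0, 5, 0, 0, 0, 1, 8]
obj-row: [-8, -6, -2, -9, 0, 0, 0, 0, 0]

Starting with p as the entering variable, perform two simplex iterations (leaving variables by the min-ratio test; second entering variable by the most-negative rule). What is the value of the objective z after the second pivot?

16

Ratio test on column p — row 1: 22/2 = 11; row 2: 26/2 = 13; row 3: 8/4 = 2; row 4: 8/5 = 8/5. Minimum is 8/5 at row 4 (s4 leaves); pivot element 5.
Pivot on row 4; the obj-row RHS becomes 0 − (-8)·(8/5) = 64/5.
Next entering variable (most negative obj-row entry -22/5): q.
Ratio test on column q — row 1: (94/5)/(23/5) = 94/23; row 2: (114/5)/(8/5) = 57/4; row 3: (8/5)/(11/5) = 8/11; row 4: (8/5)/(1/5) = 8. Minimum is 8/11 at row 3 (s3 leaves); pivot element 11/5.
After the second pivot the obj-row RHS is 64/5 − (-22/5)·(8/11) = 16.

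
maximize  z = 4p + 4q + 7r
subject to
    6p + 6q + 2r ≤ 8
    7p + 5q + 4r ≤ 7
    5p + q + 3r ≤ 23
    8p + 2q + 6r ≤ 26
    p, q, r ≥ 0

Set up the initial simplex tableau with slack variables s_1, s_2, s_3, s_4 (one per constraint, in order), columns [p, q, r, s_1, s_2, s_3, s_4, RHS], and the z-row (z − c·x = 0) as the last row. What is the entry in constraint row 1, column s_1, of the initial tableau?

1

Slack s_1 belongs to constraint 1; its column is the unit vector e_1, so the entry in row 1 is 1.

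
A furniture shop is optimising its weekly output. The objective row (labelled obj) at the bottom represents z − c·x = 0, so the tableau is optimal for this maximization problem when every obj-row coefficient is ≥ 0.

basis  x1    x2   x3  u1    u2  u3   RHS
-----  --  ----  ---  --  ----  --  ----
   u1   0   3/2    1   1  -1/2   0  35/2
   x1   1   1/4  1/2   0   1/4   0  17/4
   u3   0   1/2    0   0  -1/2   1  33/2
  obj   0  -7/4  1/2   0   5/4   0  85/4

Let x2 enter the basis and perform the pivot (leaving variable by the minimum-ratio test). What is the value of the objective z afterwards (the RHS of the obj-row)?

Ratio test on column x2 — row 1: (35/2)/(3/2) = 35/3; row 2: (17/4)/(1/4) = 17; row 3: (33/2)/(1/2) = 33. Minimum is 35/3 at row 1 (u1 leaves); pivot element 3/2.
Pivot on row 1; the obj-row RHS becomes 85/4 − (-7/4)·(35/3) = 125/3.

125/3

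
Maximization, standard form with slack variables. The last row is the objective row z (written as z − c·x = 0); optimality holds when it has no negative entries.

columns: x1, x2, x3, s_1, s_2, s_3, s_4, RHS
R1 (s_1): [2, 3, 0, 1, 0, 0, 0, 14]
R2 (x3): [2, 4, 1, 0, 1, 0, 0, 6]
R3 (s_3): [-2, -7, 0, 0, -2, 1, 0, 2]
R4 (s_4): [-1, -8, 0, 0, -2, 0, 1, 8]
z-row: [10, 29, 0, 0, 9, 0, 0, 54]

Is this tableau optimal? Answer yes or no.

Every z-row coefficient is ≥ 0, so the tableau is optimal.

yes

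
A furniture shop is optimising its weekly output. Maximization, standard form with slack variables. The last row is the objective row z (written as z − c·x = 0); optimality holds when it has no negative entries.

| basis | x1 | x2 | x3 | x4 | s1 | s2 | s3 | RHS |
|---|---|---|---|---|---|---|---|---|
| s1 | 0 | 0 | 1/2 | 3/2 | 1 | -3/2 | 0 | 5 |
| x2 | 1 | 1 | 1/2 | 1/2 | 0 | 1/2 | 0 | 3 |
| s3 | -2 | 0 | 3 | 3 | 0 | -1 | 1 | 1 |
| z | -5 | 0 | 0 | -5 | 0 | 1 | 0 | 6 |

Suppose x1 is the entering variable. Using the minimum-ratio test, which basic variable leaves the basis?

Column x1 entries and ratios — s1: 0 ≤ 0, skip; x2: 3/1 = 3; s3: -2 ≤ 0, skip.
Smallest ratio is 3 in the row of x2, so x2 leaves.

x2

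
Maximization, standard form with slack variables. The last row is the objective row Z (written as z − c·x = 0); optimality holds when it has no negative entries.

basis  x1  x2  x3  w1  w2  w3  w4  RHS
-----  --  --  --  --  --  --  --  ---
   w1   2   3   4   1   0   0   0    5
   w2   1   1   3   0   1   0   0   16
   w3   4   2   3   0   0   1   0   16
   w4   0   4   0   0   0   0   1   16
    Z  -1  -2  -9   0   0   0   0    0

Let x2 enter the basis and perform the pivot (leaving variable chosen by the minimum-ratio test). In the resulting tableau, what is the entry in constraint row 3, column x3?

Ratio test on column x2 — row 1: 5/3 = 5/3; row 2: 16/1 = 16; row 3: 16/2 = 8; row 4: 16/4 = 4. Minimum is 5/3 at row 1 (w1 leaves); pivot element 3.
Divide row 1 by 3; eliminate column x2 from the other rows.
Row 3 update in column x3: 3 − 2·(4/3) = 1/3.

1/3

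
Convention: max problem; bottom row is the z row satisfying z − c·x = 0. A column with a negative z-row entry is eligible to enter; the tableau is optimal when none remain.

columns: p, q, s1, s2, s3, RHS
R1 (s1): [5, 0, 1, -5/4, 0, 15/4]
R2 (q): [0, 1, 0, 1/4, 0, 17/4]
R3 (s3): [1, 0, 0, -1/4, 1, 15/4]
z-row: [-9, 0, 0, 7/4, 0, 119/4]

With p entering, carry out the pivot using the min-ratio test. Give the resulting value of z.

Ratio test on column p — row 1: (15/4)/5 = 3/4; row 2: entry 0 ≤ 0; row 3: (15/4)/1 = 15/4. Minimum is 3/4 at row 1 (s1 leaves); pivot element 5.
Pivot on row 1; the z-row RHS becomes 119/4 − (-9)·(3/4) = 73/2.

73/2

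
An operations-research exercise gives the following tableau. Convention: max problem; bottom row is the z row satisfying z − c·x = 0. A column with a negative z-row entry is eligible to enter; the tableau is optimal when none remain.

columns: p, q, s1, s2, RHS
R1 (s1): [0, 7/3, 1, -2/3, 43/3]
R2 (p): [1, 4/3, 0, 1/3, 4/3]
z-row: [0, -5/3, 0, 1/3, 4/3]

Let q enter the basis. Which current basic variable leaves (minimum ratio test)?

p

Column q entries and ratios — s1: (43/3)/(7/3) = 43/7; p: (4/3)/(4/3) = 1.
Smallest ratio is 1 in the row of p, so p leaves.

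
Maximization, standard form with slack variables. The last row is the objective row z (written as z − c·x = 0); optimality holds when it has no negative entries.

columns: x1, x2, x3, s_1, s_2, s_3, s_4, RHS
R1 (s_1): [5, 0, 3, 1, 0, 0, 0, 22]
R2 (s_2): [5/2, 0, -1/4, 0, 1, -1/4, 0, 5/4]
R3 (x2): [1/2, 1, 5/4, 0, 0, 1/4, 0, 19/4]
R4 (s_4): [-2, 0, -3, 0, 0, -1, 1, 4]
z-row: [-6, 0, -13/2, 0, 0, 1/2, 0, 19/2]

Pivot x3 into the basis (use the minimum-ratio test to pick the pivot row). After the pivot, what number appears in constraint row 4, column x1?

-4/5

Ratio test on column x3 — row 1: 22/3 = 22/3; row 2: entry -1/4 ≤ 0; row 3: (19/4)/(5/4) = 19/5; row 4: entry -3 ≤ 0. Minimum is 19/5 at row 3 (x2 leaves); pivot element 5/4.
Divide row 3 by 5/4; eliminate column x3 from the other rows.
Row 4 update in column x1: -2 − (-3)·(2/5) = -4/5.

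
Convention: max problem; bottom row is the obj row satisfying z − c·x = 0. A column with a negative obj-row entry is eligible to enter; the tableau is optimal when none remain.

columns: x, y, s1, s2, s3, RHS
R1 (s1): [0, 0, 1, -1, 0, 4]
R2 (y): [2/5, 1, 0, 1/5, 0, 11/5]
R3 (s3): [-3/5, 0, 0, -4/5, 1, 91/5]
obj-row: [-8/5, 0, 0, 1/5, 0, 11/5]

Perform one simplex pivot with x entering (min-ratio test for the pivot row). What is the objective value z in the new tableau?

Ratio test on column x — row 1: entry 0 ≤ 0; row 2: (11/5)/(2/5) = 11/2; row 3: entry -3/5 ≤ 0. Minimum is 11/2 at row 2 (y leaves); pivot element 2/5.
Pivot on row 2; the obj-row RHS becomes 11/5 − (-8/5)·(11/2) = 11.

11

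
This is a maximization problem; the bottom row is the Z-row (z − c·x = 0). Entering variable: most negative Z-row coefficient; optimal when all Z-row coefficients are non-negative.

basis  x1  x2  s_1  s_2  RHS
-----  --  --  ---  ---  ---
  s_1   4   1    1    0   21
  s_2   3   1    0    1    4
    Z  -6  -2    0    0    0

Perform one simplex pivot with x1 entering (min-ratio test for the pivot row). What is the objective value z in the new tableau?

Ratio test on column x1 — row 1: 21/4 = 21/4; row 2: 4/3 = 4/3. Minimum is 4/3 at row 2 (s_2 leaves); pivot element 3.
Pivot on row 2; the Z-row RHS becomes 0 − (-6)·(4/3) = 8.

8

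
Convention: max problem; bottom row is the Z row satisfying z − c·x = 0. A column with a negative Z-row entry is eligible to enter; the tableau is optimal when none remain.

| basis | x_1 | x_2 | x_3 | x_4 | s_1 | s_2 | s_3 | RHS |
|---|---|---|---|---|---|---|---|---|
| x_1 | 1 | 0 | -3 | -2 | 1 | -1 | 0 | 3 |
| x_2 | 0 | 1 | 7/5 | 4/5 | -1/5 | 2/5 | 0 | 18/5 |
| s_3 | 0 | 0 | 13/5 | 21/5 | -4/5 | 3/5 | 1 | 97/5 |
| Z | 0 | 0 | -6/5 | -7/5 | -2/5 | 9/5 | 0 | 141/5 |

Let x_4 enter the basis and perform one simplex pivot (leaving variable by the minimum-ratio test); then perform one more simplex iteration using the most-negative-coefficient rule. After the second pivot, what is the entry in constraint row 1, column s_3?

-2

Ratio test on column x_4 — row 1: entry -2 ≤ 0; row 2: (18/5)/(4/5) = 9/2; row 3: (97/5)/(21/5) = 97/21. Minimum is 9/2 at row 2 (x_2 leaves); pivot element 4/5.
Divide row 2 by 4/5; eliminate column x_4 from the other rows.
Second iteration: most negative Z-row entry is -3/4 in column s_1, so s_1 enters.
Ratio test on column s_1 — row 1: 12/(1/2) = 24; row 2: entry -1/4 ≤ 0; row 3: (1/2)/(1/4) = 2. Minimum is 2 at row 3 (s_3 leaves); pivot element 1/4.
Divide row 3 by 1/4; eliminate column s_1 from the other rows.
After both pivots, the entry at constraint row 1, column s_3 is -2.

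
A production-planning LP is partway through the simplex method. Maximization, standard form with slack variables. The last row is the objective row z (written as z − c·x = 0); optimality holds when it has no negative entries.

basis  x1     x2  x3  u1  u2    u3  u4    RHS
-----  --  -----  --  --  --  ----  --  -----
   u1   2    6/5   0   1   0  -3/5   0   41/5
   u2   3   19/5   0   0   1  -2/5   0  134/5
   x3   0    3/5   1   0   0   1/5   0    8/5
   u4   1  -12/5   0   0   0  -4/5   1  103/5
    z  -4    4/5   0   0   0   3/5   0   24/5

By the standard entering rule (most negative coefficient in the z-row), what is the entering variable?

x1

Negative z-row entries: x1: -4.
The most negative is -4 in column x1, so x1 enters.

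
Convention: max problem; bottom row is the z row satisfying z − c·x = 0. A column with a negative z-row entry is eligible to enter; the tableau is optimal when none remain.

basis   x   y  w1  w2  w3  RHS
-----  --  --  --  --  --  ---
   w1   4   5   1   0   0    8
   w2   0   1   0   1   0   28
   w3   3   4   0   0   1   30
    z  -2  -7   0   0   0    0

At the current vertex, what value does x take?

0

x is not in the basis, so in the current basic feasible solution x = 0.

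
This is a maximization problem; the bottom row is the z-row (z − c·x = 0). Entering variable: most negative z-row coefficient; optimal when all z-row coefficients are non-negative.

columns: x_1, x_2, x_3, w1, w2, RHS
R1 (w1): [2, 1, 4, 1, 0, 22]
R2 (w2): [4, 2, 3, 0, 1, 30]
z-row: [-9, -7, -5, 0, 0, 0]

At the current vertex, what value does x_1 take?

x_1 is not in the basis, so in the current basic feasible solution x_1 = 0.

0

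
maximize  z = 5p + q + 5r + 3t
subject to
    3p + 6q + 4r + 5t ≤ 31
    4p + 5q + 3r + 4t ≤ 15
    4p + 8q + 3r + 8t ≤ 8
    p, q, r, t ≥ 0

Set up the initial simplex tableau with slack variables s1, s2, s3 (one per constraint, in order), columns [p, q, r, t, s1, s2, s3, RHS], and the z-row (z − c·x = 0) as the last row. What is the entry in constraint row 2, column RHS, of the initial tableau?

15

The RHS of constraint 2 is b_2 = 15.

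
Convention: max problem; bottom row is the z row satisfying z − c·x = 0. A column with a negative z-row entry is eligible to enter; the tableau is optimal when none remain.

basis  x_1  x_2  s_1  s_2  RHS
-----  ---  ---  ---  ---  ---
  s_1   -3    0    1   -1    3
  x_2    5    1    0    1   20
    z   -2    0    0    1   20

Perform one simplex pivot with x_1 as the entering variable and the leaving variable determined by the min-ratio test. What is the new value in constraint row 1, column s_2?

Ratio test on column x_1 — row 1: entry -3 ≤ 0; row 2: 20/5 = 4. Minimum is 4 at row 2 (x_2 leaves); pivot element 5.
Divide row 2 by 5; eliminate column x_1 from the other rows.
Row 1 update in column s_2: -1 − (-3)·(1/5) = -2/5.

-2/5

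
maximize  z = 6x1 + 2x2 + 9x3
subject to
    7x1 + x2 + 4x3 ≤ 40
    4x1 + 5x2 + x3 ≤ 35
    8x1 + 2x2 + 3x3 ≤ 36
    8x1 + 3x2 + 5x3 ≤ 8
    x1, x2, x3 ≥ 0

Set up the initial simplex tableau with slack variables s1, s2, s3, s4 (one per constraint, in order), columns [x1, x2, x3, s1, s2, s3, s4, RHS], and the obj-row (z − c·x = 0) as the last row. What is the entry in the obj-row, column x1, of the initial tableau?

The obj-row carries the negated objective coefficients: the x1 entry is -6.

-6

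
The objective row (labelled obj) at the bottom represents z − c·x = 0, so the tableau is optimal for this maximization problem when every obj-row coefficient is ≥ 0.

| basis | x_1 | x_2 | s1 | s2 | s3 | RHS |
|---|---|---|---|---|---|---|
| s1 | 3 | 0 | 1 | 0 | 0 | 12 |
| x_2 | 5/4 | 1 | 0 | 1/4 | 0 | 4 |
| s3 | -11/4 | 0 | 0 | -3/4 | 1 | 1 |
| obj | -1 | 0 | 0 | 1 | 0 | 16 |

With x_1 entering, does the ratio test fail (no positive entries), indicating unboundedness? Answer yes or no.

Column x_1 has positive entries in row(s) 1, 2, so the ratio test bounds it — not unbounded.

no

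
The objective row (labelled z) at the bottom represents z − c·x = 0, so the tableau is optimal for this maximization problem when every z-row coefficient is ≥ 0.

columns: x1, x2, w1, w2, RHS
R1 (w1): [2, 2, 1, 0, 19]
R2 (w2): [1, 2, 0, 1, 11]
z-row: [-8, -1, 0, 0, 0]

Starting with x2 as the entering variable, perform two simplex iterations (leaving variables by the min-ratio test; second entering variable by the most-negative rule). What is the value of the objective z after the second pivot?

131/2

Ratio test on column x2 — row 1: 19/2 = 19/2; row 2: 11/2 = 11/2. Minimum is 11/2 at row 2 (w2 leaves); pivot element 2.
Pivot on row 2; the z-row RHS becomes 0 − (-1)·(11/2) = 11/2.
Next entering variable (most negative z-row entry -15/2): x1.
Ratio test on column x1 — row 1: 8/1 = 8; row 2: (11/2)/(1/2) = 11. Minimum is 8 at row 1 (w1 leaves); pivot element 1.
After the second pivot the z-row RHS is 11/2 − (-15/2)·8 = 131/2.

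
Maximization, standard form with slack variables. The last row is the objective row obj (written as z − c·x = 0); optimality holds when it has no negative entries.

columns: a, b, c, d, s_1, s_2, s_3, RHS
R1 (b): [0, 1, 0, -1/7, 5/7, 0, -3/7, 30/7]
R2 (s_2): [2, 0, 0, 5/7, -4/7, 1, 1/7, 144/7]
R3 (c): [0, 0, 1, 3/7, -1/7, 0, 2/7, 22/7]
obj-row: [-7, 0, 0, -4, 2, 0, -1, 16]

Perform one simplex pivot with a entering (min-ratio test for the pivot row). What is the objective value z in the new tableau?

88

Ratio test on column a — row 1: entry 0 ≤ 0; row 2: (144/7)/2 = 72/7; row 3: entry 0 ≤ 0. Minimum is 72/7 at row 2 (s_2 leaves); pivot element 2.
Pivot on row 2; the obj-row RHS becomes 16 − (-7)·(72/7) = 88.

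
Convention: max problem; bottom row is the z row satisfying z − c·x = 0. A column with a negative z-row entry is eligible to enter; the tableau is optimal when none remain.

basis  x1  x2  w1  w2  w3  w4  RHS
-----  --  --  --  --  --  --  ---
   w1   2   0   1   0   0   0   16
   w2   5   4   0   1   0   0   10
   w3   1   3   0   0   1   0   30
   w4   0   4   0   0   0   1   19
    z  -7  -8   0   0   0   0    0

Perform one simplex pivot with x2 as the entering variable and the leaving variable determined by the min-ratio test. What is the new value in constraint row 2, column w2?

Ratio test on column x2 — row 1: entry 0 ≤ 0; row 2: 10/4 = 5/2; row 3: 30/3 = 10; row 4: 19/4 = 19/4. Minimum is 5/2 at row 2 (w2 leaves); pivot element 4.
Divide row 2 by 4; eliminate column x2 from the other rows.
In the new row 2, the w2 entry is the old entry divided by the pivot: 1/4 = 1/4.

1/4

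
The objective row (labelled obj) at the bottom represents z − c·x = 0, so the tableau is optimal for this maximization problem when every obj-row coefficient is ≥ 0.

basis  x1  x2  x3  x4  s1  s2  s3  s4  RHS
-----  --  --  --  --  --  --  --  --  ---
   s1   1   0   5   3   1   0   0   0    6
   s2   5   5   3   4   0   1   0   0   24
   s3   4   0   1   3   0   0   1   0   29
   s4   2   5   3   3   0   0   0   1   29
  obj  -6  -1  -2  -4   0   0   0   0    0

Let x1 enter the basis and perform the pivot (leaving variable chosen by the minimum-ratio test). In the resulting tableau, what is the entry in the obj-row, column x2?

5

Ratio test on column x1 — row 1: 6/1 = 6; row 2: 24/5 = 24/5; row 3: 29/4 = 29/4; row 4: 29/2 = 29/2. Minimum is 24/5 at row 2 (s2 leaves); pivot element 5.
Divide row 2 by 5; eliminate column x1 from the other rows.
obj-row update in column x2: -1 − (-6)·1 = 5.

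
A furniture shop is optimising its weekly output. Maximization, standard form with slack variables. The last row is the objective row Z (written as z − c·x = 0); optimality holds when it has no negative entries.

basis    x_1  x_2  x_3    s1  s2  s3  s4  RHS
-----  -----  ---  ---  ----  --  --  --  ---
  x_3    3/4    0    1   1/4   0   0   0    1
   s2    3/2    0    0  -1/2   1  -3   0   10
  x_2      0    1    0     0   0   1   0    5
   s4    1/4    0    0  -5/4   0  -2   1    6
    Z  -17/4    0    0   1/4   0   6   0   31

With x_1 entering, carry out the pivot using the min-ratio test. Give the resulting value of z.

Ratio test on column x_1 — row 1: 1/(3/4) = 4/3; row 2: 10/(3/2) = 20/3; row 3: entry 0 ≤ 0; row 4: 6/(1/4) = 24. Minimum is 4/3 at row 1 (x_3 leaves); pivot element 3/4.
Pivot on row 1; the Z-row RHS becomes 31 − (-17/4)·(4/3) = 110/3.

110/3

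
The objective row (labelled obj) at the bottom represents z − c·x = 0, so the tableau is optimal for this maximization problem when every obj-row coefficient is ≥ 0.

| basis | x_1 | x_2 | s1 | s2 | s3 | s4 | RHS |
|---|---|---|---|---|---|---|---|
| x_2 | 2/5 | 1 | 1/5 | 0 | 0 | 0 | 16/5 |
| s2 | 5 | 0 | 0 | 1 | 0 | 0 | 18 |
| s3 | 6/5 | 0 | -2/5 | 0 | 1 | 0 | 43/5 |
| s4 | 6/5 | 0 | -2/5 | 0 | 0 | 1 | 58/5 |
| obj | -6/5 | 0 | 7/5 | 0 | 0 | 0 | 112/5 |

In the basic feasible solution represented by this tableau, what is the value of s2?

18

s2 is basic (row 2); its value is the RHS of that row, 18.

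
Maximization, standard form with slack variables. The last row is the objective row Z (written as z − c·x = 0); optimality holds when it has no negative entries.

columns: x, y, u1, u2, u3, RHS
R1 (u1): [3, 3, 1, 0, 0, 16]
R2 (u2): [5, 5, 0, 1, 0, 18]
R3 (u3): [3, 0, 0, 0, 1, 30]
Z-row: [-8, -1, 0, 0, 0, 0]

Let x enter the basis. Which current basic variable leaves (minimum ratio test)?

u2

Column x entries and ratios — u1: 16/3 = 16/3; u2: 18/5 = 18/5; u3: 30/3 = 10.
Smallest ratio is 18/5 in the row of u2, so u2 leaves.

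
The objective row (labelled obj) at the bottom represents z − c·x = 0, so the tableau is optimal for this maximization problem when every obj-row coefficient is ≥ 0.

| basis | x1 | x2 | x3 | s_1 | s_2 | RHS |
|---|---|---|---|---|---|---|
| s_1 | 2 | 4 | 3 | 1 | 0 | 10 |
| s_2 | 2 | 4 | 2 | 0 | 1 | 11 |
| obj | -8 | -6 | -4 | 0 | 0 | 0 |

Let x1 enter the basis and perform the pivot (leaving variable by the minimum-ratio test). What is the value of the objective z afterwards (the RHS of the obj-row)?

Ratio test on column x1 — row 1: 10/2 = 5; row 2: 11/2 = 11/2. Minimum is 5 at row 1 (s_1 leaves); pivot element 2.
Pivot on row 1; the obj-row RHS becomes 0 − (-8)·5 = 40.

40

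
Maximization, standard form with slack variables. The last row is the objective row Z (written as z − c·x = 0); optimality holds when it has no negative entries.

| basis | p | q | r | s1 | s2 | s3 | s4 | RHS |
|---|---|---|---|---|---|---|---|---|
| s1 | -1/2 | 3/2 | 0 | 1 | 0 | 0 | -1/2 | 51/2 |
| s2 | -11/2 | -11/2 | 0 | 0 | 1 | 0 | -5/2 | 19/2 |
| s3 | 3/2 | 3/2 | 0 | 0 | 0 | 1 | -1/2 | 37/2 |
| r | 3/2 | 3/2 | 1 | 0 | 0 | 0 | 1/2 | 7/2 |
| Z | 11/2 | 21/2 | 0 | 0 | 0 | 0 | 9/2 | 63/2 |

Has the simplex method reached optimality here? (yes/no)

yes

Every Z-row coefficient is ≥ 0, so the tableau is optimal.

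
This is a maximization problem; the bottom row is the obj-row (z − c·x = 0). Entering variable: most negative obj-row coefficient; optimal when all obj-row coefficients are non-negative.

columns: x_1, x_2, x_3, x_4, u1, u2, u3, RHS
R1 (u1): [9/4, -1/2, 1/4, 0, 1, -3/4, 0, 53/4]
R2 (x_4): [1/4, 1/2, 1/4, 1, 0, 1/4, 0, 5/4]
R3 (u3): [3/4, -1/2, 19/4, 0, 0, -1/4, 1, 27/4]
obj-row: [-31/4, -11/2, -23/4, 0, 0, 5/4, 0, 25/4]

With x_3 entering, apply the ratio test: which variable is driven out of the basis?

Column x_3 entries and ratios — u1: (53/4)/(1/4) = 53; x_4: (5/4)/(1/4) = 5; u3: (27/4)/(19/4) = 27/19.
Smallest ratio is 27/19 in the row of u3, so u3 leaves.

u3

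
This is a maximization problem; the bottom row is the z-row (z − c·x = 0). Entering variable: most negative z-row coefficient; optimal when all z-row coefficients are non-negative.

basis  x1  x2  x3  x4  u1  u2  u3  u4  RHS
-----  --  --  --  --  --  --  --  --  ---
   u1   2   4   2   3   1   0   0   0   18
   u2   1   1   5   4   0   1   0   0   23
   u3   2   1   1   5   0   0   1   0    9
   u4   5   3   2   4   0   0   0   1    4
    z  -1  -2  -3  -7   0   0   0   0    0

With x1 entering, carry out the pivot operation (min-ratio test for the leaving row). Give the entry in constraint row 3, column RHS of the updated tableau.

Ratio test on column x1 — row 1: 18/2 = 9; row 2: 23/1 = 23; row 3: 9/2 = 9/2; row 4: 4/5 = 4/5. Minimum is 4/5 at row 4 (u4 leaves); pivot element 5.
Divide row 4 by 5; eliminate column x1 from the other rows.
Row 3 update in column RHS: 9 − 2·(4/5) = 37/5.

37/5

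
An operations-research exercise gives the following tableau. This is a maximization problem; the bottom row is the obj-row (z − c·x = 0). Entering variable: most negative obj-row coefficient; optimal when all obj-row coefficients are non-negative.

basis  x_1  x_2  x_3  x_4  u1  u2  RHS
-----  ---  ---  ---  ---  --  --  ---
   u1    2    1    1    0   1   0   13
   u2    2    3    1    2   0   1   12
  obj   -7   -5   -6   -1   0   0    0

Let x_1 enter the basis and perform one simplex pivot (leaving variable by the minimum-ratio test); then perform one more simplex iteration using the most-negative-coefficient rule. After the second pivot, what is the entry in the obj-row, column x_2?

Ratio test on column x_1 — row 1: 13/2 = 13/2; row 2: 12/2 = 6. Minimum is 6 at row 2 (u2 leaves); pivot element 2.
Divide row 2 by 2; eliminate column x_1 from the other rows.
Second iteration: most negative obj-row entry is -5/2 in column x_3, so x_3 enters.
Ratio test on column x_3 — row 1: entry 0 ≤ 0; row 2: 6/(1/2) = 12. Minimum is 12 at row 2 (x_1 leaves); pivot element 1/2.
Divide row 2 by 1/2; eliminate column x_3 from the other rows.
After both pivots, the entry at the obj-row, column x_2 is 13.

13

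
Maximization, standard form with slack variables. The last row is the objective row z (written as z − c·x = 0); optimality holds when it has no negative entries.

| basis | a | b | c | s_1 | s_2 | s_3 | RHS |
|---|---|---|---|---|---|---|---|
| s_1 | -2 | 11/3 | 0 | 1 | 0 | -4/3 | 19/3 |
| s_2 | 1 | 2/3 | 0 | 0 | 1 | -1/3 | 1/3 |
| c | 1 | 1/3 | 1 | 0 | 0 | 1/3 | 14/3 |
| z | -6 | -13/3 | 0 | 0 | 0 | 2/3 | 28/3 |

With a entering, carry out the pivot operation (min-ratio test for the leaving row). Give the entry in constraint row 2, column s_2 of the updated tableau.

Ratio test on column a — row 1: entry -2 ≤ 0; row 2: (1/3)/1 = 1/3; row 3: (14/3)/1 = 14/3. Minimum is 1/3 at row 2 (s_2 leaves); pivot element 1.
Divide row 2 by 1; eliminate column a from the other rows.
In the new row 2, the s_2 entry is the old entry divided by the pivot: 1/1 = 1.

1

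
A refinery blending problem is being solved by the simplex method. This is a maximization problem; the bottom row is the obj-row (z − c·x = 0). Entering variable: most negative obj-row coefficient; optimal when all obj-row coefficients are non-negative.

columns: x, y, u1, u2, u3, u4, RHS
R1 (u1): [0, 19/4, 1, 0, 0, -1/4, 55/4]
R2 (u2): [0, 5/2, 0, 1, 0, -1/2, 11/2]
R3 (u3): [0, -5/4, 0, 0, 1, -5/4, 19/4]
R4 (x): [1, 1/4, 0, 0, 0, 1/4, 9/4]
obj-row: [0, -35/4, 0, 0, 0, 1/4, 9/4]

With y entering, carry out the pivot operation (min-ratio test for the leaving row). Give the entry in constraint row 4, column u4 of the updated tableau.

Ratio test on column y — row 1: (55/4)/(19/4) = 55/19; row 2: (11/2)/(5/2) = 11/5; row 3: entry -5/4 ≤ 0; row 4: (9/4)/(1/4) = 9. Minimum is 11/5 at row 2 (u2 leaves); pivot element 5/2.
Divide row 2 by 5/2; eliminate column y from the other rows.
Row 4 update in column u4: 1/4 − (1/4)·(-1/5) = 3/10.

3/10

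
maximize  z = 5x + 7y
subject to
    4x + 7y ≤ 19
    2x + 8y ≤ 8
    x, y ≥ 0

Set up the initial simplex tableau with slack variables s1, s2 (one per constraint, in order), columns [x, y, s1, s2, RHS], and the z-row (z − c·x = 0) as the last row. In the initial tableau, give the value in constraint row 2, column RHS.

The RHS of constraint 2 is b_2 = 8.

8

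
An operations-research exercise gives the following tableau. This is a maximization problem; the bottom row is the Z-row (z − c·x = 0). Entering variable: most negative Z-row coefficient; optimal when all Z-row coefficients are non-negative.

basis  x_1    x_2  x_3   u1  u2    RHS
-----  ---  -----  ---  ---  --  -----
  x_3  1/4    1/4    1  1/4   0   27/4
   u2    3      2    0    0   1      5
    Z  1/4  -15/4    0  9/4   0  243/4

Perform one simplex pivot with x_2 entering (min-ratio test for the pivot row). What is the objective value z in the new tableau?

Ratio test on column x_2 — row 1: (27/4)/(1/4) = 27; row 2: 5/2 = 5/2. Minimum is 5/2 at row 2 (u2 leaves); pivot element 2.
Pivot on row 2; the Z-row RHS becomes 243/4 − (-15/4)·(5/2) = 561/8.

561/8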